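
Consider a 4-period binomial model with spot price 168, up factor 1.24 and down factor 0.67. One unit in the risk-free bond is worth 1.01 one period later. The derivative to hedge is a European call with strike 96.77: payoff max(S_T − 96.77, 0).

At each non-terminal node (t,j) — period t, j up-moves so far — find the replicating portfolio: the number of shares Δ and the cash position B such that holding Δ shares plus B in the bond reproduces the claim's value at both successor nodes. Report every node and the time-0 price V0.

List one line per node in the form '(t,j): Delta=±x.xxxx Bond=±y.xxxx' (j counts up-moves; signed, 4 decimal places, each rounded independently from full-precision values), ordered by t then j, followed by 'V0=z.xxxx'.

(0,0): Delta=0.8801 Bond=-66.1048
(1,0): Delta=0.6774 Bond=-43.9564
(1,1): Delta=0.9541 Bond=-82.1957
(2,0): Delta=0.2636 Bond=-13.1886
(2,1): Delta=0.8287 Bond=-65.5068
(2,2): Delta=1.0000 Bond=-94.8632
(3,0): Delta=0.0000 Bond=0.0000
(3,1): Delta=0.3600 Bond=-22.3315
(3,2): Delta=1.0000 Bond=-95.8119
(3,3): Delta=1.0000 Bond=-95.8119
V0=81.7478

Under the risk-neutral measure, an up-move has probability p* = (R−d)/(u−d) = 0.5965 and values discount at R = 1.01.
Payoff layer (t=4): V(4,0)=0.0000, V(4,1)=0.0000, V(4,2)=19.1884, V(4,3)=117.8396, V(4,4)=300.4179
(3,0): S=50.5282. Δ = (V_up−V_dn)/(S_up−S_dn) = (0.0000−0.0000)/(62.6549−33.8539) = 0.0000. V = [p*·0.0000 + (1−p*)·0.0000]/1.01 = 0.0000. B = V − Δ·S = 0.0000.
(3,1): S=93.5148. Δ = (V_up−V_dn)/(S_up−S_dn) = (19.1884−0.0000)/(115.9584−62.6549) = 0.3600. V = [p*·19.1884 + (1−p*)·0.0000]/1.01 = 11.3324. B = V − Δ·S = -22.3315.
(3,2): S=173.0723. Δ = (V_up−V_dn)/(S_up−S_dn) = (117.8396−19.1884)/(214.6096−115.9584) = 1.0000. V = [p*·117.8396 + (1−p*)·19.1884]/1.01 = 77.2604. B = V − Δ·S = -95.8119.
(3,3): S=320.3128. Δ = (V_up−V_dn)/(S_up−S_dn) = (300.4179−117.8396)/(397.1879−214.6096) = 1.0000. V = [p*·300.4179 + (1−p*)·117.8396]/1.01 = 224.5010. B = V − Δ·S = -95.8119.
(2,0): S=75.4152. Δ = (V_up−V_dn)/(S_up−S_dn) = (11.3324−0.0000)/(93.5148−50.5282) = 0.2636. V = [p*·11.3324 + (1−p*)·0.0000]/1.01 = 6.6927. B = V − Δ·S = -13.1886.
(2,1): S=139.5744. Δ = (V_up−V_dn)/(S_up−S_dn) = (77.2604−11.3324)/(173.0723−93.5148) = 0.8287. V = [p*·77.2604 + (1−p*)·11.3324]/1.01 = 50.1563. B = V − Δ·S = -65.5068.
(2,2): S=258.3168. Δ = (V_up−V_dn)/(S_up−S_dn) = (224.5010−77.2604)/(320.3128−173.0723) = 1.0000. V = [p*·224.5010 + (1−p*)·77.2604]/1.01 = 163.4536. B = V − Δ·S = -94.8632.
(1,0): S=112.5600. Δ = (V_up−V_dn)/(S_up−S_dn) = (50.1563−6.6927)/(139.5744−75.4152) = 0.6774. V = [p*·50.1563 + (1−p*)·6.6927]/1.01 = 32.2954. B = V − Δ·S = -43.9564.
(1,1): S=208.3200. Δ = (V_up−V_dn)/(S_up−S_dn) = (163.4536−50.1563)/(258.3168−139.5744) = 0.9541. V = [p*·163.4536 + (1−p*)·50.1563]/1.01 = 116.5714. B = V − Δ·S = -82.1957.
(0,0): S=168.0000. Δ = (V_up−V_dn)/(S_up−S_dn) = (116.5714−32.2954)/(208.3200−112.5600) = 0.8801. V = [p*·116.5714 + (1−p*)·32.2954]/1.01 = 81.7478. B = V − Δ·S = -66.1048.
Check: Δ(0,0)·S0 + B(0,0) = 81.7478 = V0.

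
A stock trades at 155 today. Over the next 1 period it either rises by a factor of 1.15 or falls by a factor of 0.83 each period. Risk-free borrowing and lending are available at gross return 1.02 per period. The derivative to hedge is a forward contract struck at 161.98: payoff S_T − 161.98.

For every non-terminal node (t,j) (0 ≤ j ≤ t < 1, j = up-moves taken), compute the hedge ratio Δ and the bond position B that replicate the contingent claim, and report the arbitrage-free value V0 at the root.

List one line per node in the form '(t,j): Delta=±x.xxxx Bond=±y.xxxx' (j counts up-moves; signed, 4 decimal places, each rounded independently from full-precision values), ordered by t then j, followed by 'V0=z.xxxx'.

(0,0): Delta=1.0000 Bond=-158.8039
V0=-3.8039

Risk-neutral probability p* = (R−d)/(u−d) = (1.02−0.83)/(1.15−0.83) = 0.5938.
Payoff layer (t=1): V(1,0)=-33.3300, V(1,1)=16.2700
(0,0): S=155.0000. Δ = (V_up−V_dn)/(S_up−S_dn) = (16.2700−-33.3300)/(178.2500−128.6500) = 1.0000. V = [p*·16.2700 + (1−p*)·-33.3300]/1.02 = -3.8039. B = V − Δ·S = -158.8039.
Check: Δ(0,0)·S0 + B(0,0) = -3.8039 = V0.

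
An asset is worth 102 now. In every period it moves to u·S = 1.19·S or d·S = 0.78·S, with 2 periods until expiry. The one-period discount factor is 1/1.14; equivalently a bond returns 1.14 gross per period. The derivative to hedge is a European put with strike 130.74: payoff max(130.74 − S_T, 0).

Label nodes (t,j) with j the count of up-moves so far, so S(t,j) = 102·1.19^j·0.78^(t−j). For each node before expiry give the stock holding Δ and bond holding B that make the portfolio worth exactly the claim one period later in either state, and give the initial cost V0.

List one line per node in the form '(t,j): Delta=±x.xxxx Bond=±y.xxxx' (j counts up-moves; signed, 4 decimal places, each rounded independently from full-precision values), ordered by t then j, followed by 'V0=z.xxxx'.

No-arbitrage ⇒ martingale measure with p* = (R−d)/(u−d) = 0.8780.
Terminal values V(2,·): V(2,0)=68.6832, V(2,1)=36.0636, V(2,2)=0.0000
Node (1,0) S=79.5600: V=(p*·36.0636+(1−p*)·68.6832)/1.14=35.1242; Δ=(36.0636−68.6832)/(94.6764−62.0568)=-1.0000; B=V−Δ·S=114.6842
Node (1,1) S=121.3800: V=(p*·0.0000+(1−p*)·36.0636)/1.14=3.8579; Δ=(0.0000−36.0636)/(144.4422−94.6764)=-0.7247; B=V−Δ·S=91.8179
Node (0,0) S=102.0000: V=(p*·3.8579+(1−p*)·35.1242)/1.14=6.7288; Δ=(3.8579−35.1242)/(121.3800−79.5600)=-0.7476; B=V−Δ·S=82.9881
The time-0 hedge costs 6.7288, which is the no-arbitrage price.

(0,0): Delta=-0.7476 Bond=82.9881
(1,0): Delta=-1.0000 Bond=114.6842
(1,1): Delta=-0.7247 Bond=91.8179
V0=6.7288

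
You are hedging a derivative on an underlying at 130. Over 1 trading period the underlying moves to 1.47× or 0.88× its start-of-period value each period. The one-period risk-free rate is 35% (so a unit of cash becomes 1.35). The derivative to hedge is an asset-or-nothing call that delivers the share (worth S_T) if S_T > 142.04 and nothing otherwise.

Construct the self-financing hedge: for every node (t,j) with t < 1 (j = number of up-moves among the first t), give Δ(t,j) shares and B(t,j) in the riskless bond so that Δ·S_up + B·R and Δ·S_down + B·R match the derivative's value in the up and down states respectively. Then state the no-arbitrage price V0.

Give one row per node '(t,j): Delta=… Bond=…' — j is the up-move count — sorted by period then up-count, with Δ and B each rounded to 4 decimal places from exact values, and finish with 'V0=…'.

(0,0): Delta=2.4915 Bond=-211.1337
V0=112.7646

The replicating-portfolio and risk-neutral prices coincide; use p* = (1.35−0.88)/(1.47−0.88) = 0.7966 for the latter.
Terminal values V(1,·): V(1,0)=0.0000, V(1,1)=191.1000
Node (0,0) S=130.0000: V=(p*·191.1000+(1−p*)·0.0000)/1.35=112.7646; Δ=(191.1000−0.0000)/(191.1000−114.4000)=2.4915; B=V−Δ·S=-211.1337
The time-0 hedge costs 112.7646, which is the no-arbitrage price.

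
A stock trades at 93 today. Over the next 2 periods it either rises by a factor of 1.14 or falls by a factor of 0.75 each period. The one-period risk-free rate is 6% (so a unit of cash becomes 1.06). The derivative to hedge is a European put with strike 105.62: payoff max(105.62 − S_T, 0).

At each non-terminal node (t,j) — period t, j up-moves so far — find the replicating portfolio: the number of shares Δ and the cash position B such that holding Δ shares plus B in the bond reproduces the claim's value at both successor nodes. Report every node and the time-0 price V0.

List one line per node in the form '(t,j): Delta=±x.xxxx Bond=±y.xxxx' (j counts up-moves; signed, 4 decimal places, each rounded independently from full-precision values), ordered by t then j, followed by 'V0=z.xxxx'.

The replicating-portfolio and risk-neutral prices coincide; use p* = (1.06−0.75)/(1.14−0.75) = 0.7949 for the latter.
At expiry t=2: V(2,0)=53.3075, V(2,1)=26.1050, V(2,2)=0.0000
(1,0): S=69.7500. Δ = (V_up−V_dn)/(S_up−S_dn) = (26.1050−53.3075)/(79.5150−52.3125) = -1.0000. V = [p*·26.1050 + (1−p*)·53.3075]/1.06 = 29.8915. B = V − Δ·S = 99.6415.
(1,1): S=106.0200. Δ = (V_up−V_dn)/(S_up−S_dn) = (0.0000−26.1050)/(120.8628−79.5150) = -0.6314. V = [p*·0.0000 + (1−p*)·26.1050]/1.06 = 5.0518. B = V − Δ·S = 71.9877.
(0,0): S=93.0000. Δ = (V_up−V_dn)/(S_up−S_dn) = (5.0518−29.8915)/(106.0200−69.7500) = -0.6849. V = [p*·5.0518 + (1−p*)·29.8915]/1.06 = 9.5727. B = V − Δ·S = 73.2644.
The time-0 hedge costs 9.5727, which is the no-arbitrage price.

(0,0): Delta=-0.6849 Bond=73.2644
(1,0): Delta=-1.0000 Bond=99.6415
(1,1): Delta=-0.6314 Bond=71.9877
V0=9.5727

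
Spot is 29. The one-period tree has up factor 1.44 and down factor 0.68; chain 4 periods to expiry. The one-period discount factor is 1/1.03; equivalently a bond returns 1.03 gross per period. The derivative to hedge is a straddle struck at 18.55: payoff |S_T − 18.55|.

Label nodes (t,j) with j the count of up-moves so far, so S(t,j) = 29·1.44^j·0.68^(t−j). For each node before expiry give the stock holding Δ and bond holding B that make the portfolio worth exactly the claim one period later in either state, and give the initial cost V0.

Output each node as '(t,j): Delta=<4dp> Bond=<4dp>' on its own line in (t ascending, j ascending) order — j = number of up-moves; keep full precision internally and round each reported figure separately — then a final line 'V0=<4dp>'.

(0,0): Delta=0.7287 Bond=-3.9696
(1,0): Delta=0.4076 Bond=2.2434
(1,1): Delta=0.9063 Bond=-11.5063
(2,0): Delta=-0.1878 Bond=10.2950
(2,1): Delta=0.7370 Bond=-7.0423
(2,2): Delta=1.0000 Bond=-17.4852
(3,0): Delta=-1.0000 Bond=18.0097
(3,1): Delta=0.2614 Bond=1.9285
(3,2): Delta=1.0000 Bond=-18.0097
(3,3): Delta=1.0000 Bond=-18.0097
V0=17.1624

Under the risk-neutral measure, an up-move has probability p* = (R−d)/(u−d) = 0.4605 and values discount at R = 1.03.
Payoff layer (t=4): V(4,0)=12.3494, V(4,1)=5.4193, V(4,2)=9.2561, V(4,3)=40.3336, V(4,4)=106.1447
  t=3,j=0: stock 9.1185 → up 13.1307 (V=5.4193), down 6.2006 (V=12.3494). Price 8.8912; hedge Δ=-1.0000, bond B=18.0097.
  t=3,j=1: stock 19.3098 → up 27.8061 (V=9.2561), down 13.1307 (V=5.4193). Price 6.9770; hedge Δ=0.2614, bond B=1.9285.
  t=3,j=2: stock 40.8914 → up 58.8836 (V=40.3336), down 27.8061 (V=9.2561). Price 22.8817; hedge Δ=1.0000, bond B=-18.0097.
  t=3,j=3: stock 86.5935 → up 124.6947 (V=106.1447), down 58.8836 (V=40.3336). Price 68.5838; hedge Δ=1.0000, bond B=-18.0097.
  t=2,j=0: stock 13.4096 → up 19.3098 (V=6.9770), down 9.1185 (V=8.8912). Price 7.7763; hedge Δ=-0.1878, bond B=10.2950.
  t=2,j=1: stock 28.3968 → up 40.8914 (V=22.8817), down 19.3098 (V=6.9770). Price 13.8850; hedge Δ=0.7370, bond B=-7.0423.
  t=2,j=2: stock 60.1344 → up 86.5935 (V=68.5838), down 40.8914 (V=22.8817). Price 42.6492; hedge Δ=1.0000, bond B=-17.4852.
  t=1,j=0: stock 19.7200 → up 28.3968 (V=13.8850), down 13.4096 (V=7.7763). Price 10.2811; hedge Δ=0.4076, bond B=2.2434.
  t=1,j=1: stock 41.7600 → up 60.1344 (V=42.6492), down 28.3968 (V=13.8850). Price 26.3414; hedge Δ=0.9063, bond B=-11.5063.
  t=0,j=0: stock 29.0000 → up 41.7600 (V=26.3414), down 19.7200 (V=10.2811). Price 17.1624; hedge Δ=0.7287, bond B=-3.9696.
Check: Δ(0,0)·S0 + B(0,0) = 17.1624 = V0.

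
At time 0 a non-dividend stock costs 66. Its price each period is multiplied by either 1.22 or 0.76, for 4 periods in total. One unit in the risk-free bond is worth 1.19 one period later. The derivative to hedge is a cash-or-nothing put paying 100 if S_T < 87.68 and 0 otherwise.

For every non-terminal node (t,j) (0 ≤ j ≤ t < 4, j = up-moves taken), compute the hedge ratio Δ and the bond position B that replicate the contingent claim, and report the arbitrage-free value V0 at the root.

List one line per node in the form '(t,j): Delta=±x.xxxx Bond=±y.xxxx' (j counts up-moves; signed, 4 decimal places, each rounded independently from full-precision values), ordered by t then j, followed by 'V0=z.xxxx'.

(0,0): Delta=-0.3342 Bond=23.2196
(1,0): Delta=-2.6743 Bond=145.0130
(1,1): Delta=-0.2325 Bond=19.4420
(2,0): Delta=0.0000 Bond=70.6165
(2,1): Delta=-2.7905 Bond=179.6782
(2,2): Delta=-0.1213 Bond=12.2144
(3,0): Delta=0.0000 Bond=84.0336
(3,1): Delta=0.0000 Bond=84.0336
(3,2): Delta=-2.9118 Bond=222.8718
(3,3): Delta=0.0000 Bond=0.0000
V0=1.1646

The replicating-portfolio and risk-neutral prices coincide; use p* = (1.19−0.76)/(1.22−0.76) = 0.9348 for the latter.
Terminal payoffs: V(4,0)=100.0000, V(4,1)=100.0000, V(4,2)=100.0000, V(4,3)=0.0000, V(4,4)=0.0000
Node (3,0) S=28.9724: V=(p*·100.0000+(1−p*)·100.0000)/1.19=84.0336; Δ=(100.0000−100.0000)/(35.3463−22.0190)=0.0000; B=V−Δ·S=84.0336
Node (3,1) S=46.5084: V=(p*·100.0000+(1−p*)·100.0000)/1.19=84.0336; Δ=(100.0000−100.0000)/(56.7402−35.3463)=0.0000; B=V−Δ·S=84.0336
Node (3,2) S=74.6581: V=(p*·0.0000+(1−p*)·100.0000)/1.19=5.4805; Δ=(0.0000−100.0000)/(91.0829−56.7402)=-2.9118; B=V−Δ·S=222.8718
Node (3,3) S=119.8460: V=(p*·0.0000+(1−p*)·0.0000)/1.19=0.0000; Δ=(0.0000−0.0000)/(146.2121−91.0829)=0.0000; B=V−Δ·S=0.0000
Node (2,0) S=38.1216: V=(p*·84.0336+(1−p*)·84.0336)/1.19=70.6165; Δ=(84.0336−84.0336)/(46.5084−28.9724)=0.0000; B=V−Δ·S=70.6165
Node (2,1) S=61.1952: V=(p*·5.4805+(1−p*)·84.0336)/1.19=8.9105; Δ=(5.4805−84.0336)/(74.6581−46.5084)=-2.7905; B=V−Δ·S=179.6782
Node (2,2) S=98.2344: V=(p*·0.0000+(1−p*)·5.4805)/1.19=0.3004; Δ=(0.0000−5.4805)/(119.8460−74.6581)=-0.1213; B=V−Δ·S=12.2144
Node (1,0) S=50.1600: V=(p*·8.9105+(1−p*)·70.6165)/1.19=10.8696; Δ=(8.9105−70.6165)/(61.1952−38.1216)=-2.6743; B=V−Δ·S=145.0130
Node (1,1) S=80.5200: V=(p*·0.3004+(1−p*)·8.9105)/1.19=0.7243; Δ=(0.3004−8.9105)/(98.2344−61.1952)=-0.2325; B=V−Δ·S=19.4420
Node (0,0) S=66.0000: V=(p*·0.7243+(1−p*)·10.8696)/1.19=1.1646; Δ=(0.7243−10.8696)/(80.5200−50.1600)=-0.3342; B=V−Δ·S=23.2196
Each (Δ,B) replicates both successor values, so the strategy is self-financing and V0 is arbitrage-free.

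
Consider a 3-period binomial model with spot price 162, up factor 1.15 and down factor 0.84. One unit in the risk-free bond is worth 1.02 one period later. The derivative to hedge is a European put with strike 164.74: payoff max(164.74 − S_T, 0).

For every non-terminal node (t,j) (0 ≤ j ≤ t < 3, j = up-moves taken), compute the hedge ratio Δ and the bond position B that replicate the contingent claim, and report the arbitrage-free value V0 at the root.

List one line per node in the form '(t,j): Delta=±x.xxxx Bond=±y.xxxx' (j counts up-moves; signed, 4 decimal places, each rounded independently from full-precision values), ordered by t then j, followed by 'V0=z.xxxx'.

Under the risk-neutral measure, an up-move has probability p* = (R−d)/(u−d) = 0.5806 and values discount at R = 1.02.
At expiry t=3: V(3,0)=68.7220, V(3,1)=33.2867, V(3,2)=0.0000, V(3,3)=0.0000
(2,0): S=114.3072. Δ = (V_up−V_dn)/(S_up−S_dn) = (33.2867−68.7220)/(131.4533−96.0180) = -1.0000. V = [p*·33.2867 + (1−p*)·68.7220]/1.02 = 47.2026. B = V − Δ·S = 161.5098.
(2,1): S=156.4920. Δ = (V_up−V_dn)/(S_up−S_dn) = (0.0000−33.2867)/(179.9658−131.4533) = -0.6861. V = [p*·0.0000 + (1−p*)·33.2867]/1.02 = 13.6852. B = V − Δ·S = 121.0618.
(2,2): S=214.2450. Δ = (V_up−V_dn)/(S_up−S_dn) = (0.0000−0.0000)/(246.3817−179.9658) = 0.0000. V = [p*·0.0000 + (1−p*)·0.0000]/1.02 = 0.0000. B = V − Δ·S = 0.0000.
(1,0): S=136.0800. Δ = (V_up−V_dn)/(S_up−S_dn) = (13.6852−47.2026)/(156.4920−114.3072) = -0.7945. V = [p*·13.6852 + (1−p*)·47.2026]/1.02 = 27.1970. B = V − Δ·S = 135.3175.
(1,1): S=186.3000. Δ = (V_up−V_dn)/(S_up−S_dn) = (0.0000−13.6852)/(214.2450−156.4920) = -0.2370. V = [p*·0.0000 + (1−p*)·13.6852]/1.02 = 5.6264. B = V − Δ·S = 49.7724.
(0,0): S=162.0000. Δ = (V_up−V_dn)/(S_up−S_dn) = (5.6264−27.1970)/(186.3000−136.0800) = -0.4295. V = [p*·5.6264 + (1−p*)·27.1970]/1.02 = 14.3845. B = V − Δ·S = 83.9668.
The time-0 hedge costs 14.3845, which is the no-arbitrage price.

(0,0): Delta=-0.4295 Bond=83.9668
(1,0): Delta=-0.7945 Bond=135.3175
(1,1): Delta=-0.2370 Bond=49.7724
(2,0): Delta=-1.0000 Bond=161.5098
(2,1): Delta=-0.6861 Bond=121.0618
(2,2): Delta=0.0000 Bond=0.0000
V0=14.3845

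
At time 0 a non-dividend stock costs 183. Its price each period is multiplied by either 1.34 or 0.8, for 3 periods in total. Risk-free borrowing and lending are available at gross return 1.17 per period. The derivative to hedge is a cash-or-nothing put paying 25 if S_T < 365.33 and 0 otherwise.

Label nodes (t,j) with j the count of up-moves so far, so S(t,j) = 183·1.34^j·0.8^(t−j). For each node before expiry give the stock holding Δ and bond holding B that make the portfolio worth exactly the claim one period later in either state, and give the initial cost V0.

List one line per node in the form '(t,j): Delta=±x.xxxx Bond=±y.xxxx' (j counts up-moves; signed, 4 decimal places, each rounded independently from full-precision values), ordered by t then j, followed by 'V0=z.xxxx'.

No-arbitrage ⇒ martingale measure with p* = (R−d)/(u−d) = 0.6852.
Payoff layer (t=3): V(3,0)=25.0000, V(3,1)=25.0000, V(3,2)=25.0000, V(3,3)=0.0000
  t=2,j=0: stock 117.1200 → up 156.9408 (V=25.0000), down 93.6960 (V=25.0000). Price 21.3675; hedge Δ=0.0000, bond B=21.3675.
  t=2,j=1: stock 196.1760 → up 262.8758 (V=25.0000), down 156.9408 (V=25.0000). Price 21.3675; hedge Δ=0.0000, bond B=21.3675.
  t=2,j=2: stock 328.5948 → up 440.3170 (V=0.0000), down 262.8758 (V=25.0000). Price 6.7268; hedge Δ=-0.1409, bond B=53.0231.
  t=1,j=0: stock 146.4000 → up 196.1760 (V=21.3675), down 117.1200 (V=21.3675). Price 18.2628; hedge Δ=0.0000, bond B=18.2628.
  t=1,j=1: stock 245.2200 → up 328.5948 (V=6.7268), down 196.1760 (V=21.3675). Price 9.6888; hedge Δ=-0.1106, bond B=36.8012.
  t=0,j=0: stock 183.0000 → up 245.2200 (V=9.6888), down 146.4000 (V=18.2628). Price 10.5881; hedge Δ=-0.0868, bond B=26.4659.
Each (Δ,B) replicates both successor values, so the strategy is self-financing and V0 is arbitrage-free.

(0,0): Delta=-0.0868 Bond=26.4659
(1,0): Delta=0.0000 Bond=18.2628
(1,1): Delta=-0.1106 Bond=36.8012
(2,0): Delta=0.0000 Bond=21.3675
(2,1): Delta=0.0000 Bond=21.3675
(2,2): Delta=-0.1409 Bond=53.0231
V0=10.5881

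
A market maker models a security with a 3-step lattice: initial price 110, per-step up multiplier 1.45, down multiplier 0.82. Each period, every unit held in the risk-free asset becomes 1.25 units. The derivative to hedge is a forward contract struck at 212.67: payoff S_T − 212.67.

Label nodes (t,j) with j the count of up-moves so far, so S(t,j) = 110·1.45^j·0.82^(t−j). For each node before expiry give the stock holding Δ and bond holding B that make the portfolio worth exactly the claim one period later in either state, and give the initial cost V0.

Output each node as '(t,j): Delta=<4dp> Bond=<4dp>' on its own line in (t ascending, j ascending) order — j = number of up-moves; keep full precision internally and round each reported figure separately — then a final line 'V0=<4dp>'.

Since d<R<u, set p* = (R−d)/(u−d) = 0.6825; price each node as the discounted p*-expectation of its children.
Payoff layer (t=3): V(3,0)=-152.0195, V(3,1)=-105.4222, V(3,2)=-23.0245, V(3,3)=122.6788
  t=2,j=0: stock 73.9640 → up 107.2478 (V=-105.4222), down 60.6505 (V=-152.0195). Price -96.1720; hedge Δ=1.0000, bond B=-170.1360.
  t=2,j=1: stock 130.7900 → up 189.6455 (V=-23.0245), down 107.2478 (V=-105.4222). Price -39.3460; hedge Δ=1.0000, bond B=-170.1360.
  t=2,j=2: stock 231.2750 → up 335.3487 (V=122.6788), down 189.6455 (V=-23.0245). Price 61.1390; hedge Δ=1.0000, bond B=-170.1360.
  t=1,j=0: stock 90.2000 → up 130.7900 (V=-39.3460), down 73.9640 (V=-96.1720). Price -45.9088; hedge Δ=1.0000, bond B=-136.1088.
  t=1,j=1: stock 159.5000 → up 231.2750 (V=61.1390), down 130.7900 (V=-39.3460). Price 23.3912; hedge Δ=1.0000, bond B=-136.1088.
  t=0,j=0: stock 110.0000 → up 159.5000 (V=23.3912), down 90.2000 (V=-45.9088). Price 1.1130; hedge Δ=1.0000, bond B=-108.8870.
The time-0 hedge costs 1.1130, which is the no-arbitrage price.

(0,0): Delta=1.0000 Bond=-108.8870
(1,0): Delta=1.0000 Bond=-136.1088
(1,1): Delta=1.0000 Bond=-136.1088
(2,0): Delta=1.0000 Bond=-170.1360
(2,1): Delta=1.0000 Bond=-170.1360
(2,2): Delta=1.0000 Bond=-170.1360
V0=1.1130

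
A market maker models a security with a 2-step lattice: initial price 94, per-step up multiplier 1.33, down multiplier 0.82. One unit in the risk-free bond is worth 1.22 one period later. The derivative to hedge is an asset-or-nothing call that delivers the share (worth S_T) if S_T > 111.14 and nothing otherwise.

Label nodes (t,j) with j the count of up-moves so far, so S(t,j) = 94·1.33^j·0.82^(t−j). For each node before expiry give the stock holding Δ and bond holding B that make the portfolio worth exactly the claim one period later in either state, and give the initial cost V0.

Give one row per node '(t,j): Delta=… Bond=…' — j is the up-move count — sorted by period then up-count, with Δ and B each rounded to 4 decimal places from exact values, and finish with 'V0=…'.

Under the risk-neutral measure, an up-move has probability p* = (R−d)/(u−d) = 0.7843 and values discount at R = 1.22.
Payoff layer (t=2): V(2,0)=0.0000, V(2,1)=0.0000, V(2,2)=166.2766
Node (1,0) S=77.0800: V=(p*·0.0000+(1−p*)·0.0000)/1.22=0.0000; Δ=(0.0000−0.0000)/(102.5164−63.2056)=0.0000; B=V−Δ·S=0.0000
Node (1,1) S=125.0200: V=(p*·166.2766+(1−p*)·0.0000)/1.22=106.8959; Δ=(166.2766−0.0000)/(166.2766−102.5164)=2.6078; B=V−Δ·S=-219.1366
Node (0,0) S=94.0000: V=(p*·106.8959+(1−p*)·0.0000)/1.22=68.7213; Δ=(106.8959−0.0000)/(125.0200−77.0800)=2.2298; B=V−Δ·S=-140.8786
Root portfolio cost Δ·94+B reproduces V0=68.7213.

(0,0): Delta=2.2298 Bond=-140.8786
(1,0): Delta=0.0000 Bond=0.0000
(1,1): Delta=2.6078 Bond=-219.1366
V0=68.7213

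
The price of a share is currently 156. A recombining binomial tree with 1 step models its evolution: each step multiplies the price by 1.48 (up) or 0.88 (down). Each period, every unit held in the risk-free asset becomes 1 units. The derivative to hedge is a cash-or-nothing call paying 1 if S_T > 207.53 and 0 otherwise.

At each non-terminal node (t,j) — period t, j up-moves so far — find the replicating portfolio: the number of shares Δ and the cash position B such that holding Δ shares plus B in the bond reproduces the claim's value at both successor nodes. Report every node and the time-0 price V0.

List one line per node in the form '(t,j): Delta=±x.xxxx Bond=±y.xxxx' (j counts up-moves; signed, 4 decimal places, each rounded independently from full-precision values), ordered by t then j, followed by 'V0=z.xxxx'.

(0,0): Delta=0.0107 Bond=-1.4667
V0=0.2000

The replicating-portfolio and risk-neutral prices coincide; use p* = (1−0.88)/(1.48−0.88) = 0.2000 for the latter.
Payoff layer (t=1): V(1,0)=0.0000, V(1,1)=1.0000
Node (0,0) S=156.0000: V=(p*·1.0000+(1−p*)·0.0000)/1=0.2000; Δ=(1.0000−0.0000)/(230.8800−137.2800)=0.0107; B=V−Δ·S=-1.4667
The time-0 hedge costs 0.2000, which is the no-arbitrage price.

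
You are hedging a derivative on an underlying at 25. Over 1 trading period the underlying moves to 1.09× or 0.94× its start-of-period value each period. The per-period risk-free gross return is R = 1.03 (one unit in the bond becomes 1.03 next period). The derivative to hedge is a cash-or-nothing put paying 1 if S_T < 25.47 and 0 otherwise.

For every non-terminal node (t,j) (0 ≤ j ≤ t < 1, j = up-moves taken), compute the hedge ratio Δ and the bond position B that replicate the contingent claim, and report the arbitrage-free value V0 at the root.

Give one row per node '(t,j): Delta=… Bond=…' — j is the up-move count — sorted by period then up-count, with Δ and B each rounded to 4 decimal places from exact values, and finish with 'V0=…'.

(0,0): Delta=-0.2667 Bond=7.0550
V0=0.3883

The replicating-portfolio and risk-neutral prices coincide; use p* = (1.03−0.94)/(1.09−0.94) = 0.6000 for the latter.
Terminal values V(1,·): V(1,0)=1.0000, V(1,1)=0.0000
(0,0): S=25.0000. Δ = (V_up−V_dn)/(S_up−S_dn) = (0.0000−1.0000)/(27.2500−23.5000) = -0.2667. V = [p*·0.0000 + (1−p*)·1.0000]/1.03 = 0.3883. B = V − Δ·S = 7.0550.
Self-financing check: at every node Δ·S+B equals the discounted successor values.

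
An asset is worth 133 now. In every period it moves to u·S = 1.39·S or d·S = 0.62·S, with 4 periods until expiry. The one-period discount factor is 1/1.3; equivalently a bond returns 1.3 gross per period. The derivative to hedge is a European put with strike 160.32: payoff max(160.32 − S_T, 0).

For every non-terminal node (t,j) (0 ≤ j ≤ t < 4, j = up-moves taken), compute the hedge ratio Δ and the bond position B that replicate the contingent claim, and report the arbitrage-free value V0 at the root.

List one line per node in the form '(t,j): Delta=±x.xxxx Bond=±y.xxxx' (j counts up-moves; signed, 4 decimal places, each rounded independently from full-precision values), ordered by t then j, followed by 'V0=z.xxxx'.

No-arbitrage ⇒ martingale measure with p* = (R−d)/(u−d) = 0.8831.
Payoff layer (t=4): V(4,0)=140.6675, V(4,1)=116.2603, V(4,2)=61.5410, V(4,3)=0.0000, V(4,4)=0.0000
(3,0): S=31.6976. Δ = (V_up−V_dn)/(S_up−S_dn) = (116.2603−140.6675)/(44.0597−19.6525) = -1.0000. V = [p*·116.2603 + (1−p*)·140.6675]/1.3 = 91.6255. B = V − Δ·S = 123.3231.
(3,1): S=71.0640. Δ = (V_up−V_dn)/(S_up−S_dn) = (61.5410−116.2603)/(98.7790−44.0597) = -1.0000. V = [p*·61.5410 + (1−p*)·116.2603]/1.3 = 52.2590. B = V − Δ·S = 123.3231.
(3,2): S=159.3210. Δ = (V_up−V_dn)/(S_up−S_dn) = (0.0000−61.5410)/(221.4561−98.7790) = -0.5017. V = [p*·0.0000 + (1−p*)·61.5410]/1.3 = 5.5332. B = V − Δ·S = 85.4565.
(3,3): S=357.1873. Δ = (V_up−V_dn)/(S_up−S_dn) = (0.0000−0.0000)/(496.4904−221.4561) = 0.0000. V = [p*·0.0000 + (1−p*)·0.0000]/1.3 = 0.0000. B = V − Δ·S = 0.0000.
(2,0): S=51.1252. Δ = (V_up−V_dn)/(S_up−S_dn) = (52.2590−91.6255)/(71.0640−31.6976) = -1.0000. V = [p*·52.2590 + (1−p*)·91.6255]/1.3 = 43.7387. B = V − Δ·S = 94.8639.
(2,1): S=114.6194. Δ = (V_up−V_dn)/(S_up−S_dn) = (5.5332−52.2590)/(159.3210−71.0640) = -0.5294. V = [p*·5.5332 + (1−p*)·52.2590]/1.3 = 8.4574. B = V − Δ·S = 69.1404.
(2,2): S=256.9693. Δ = (V_up−V_dn)/(S_up−S_dn) = (0.0000−5.5332)/(357.1873−159.3210) = -0.0280. V = [p*·0.0000 + (1−p*)·5.5332]/1.3 = 0.4975. B = V − Δ·S = 7.6834.
(1,0): S=82.4600. Δ = (V_up−V_dn)/(S_up−S_dn) = (8.4574−43.7387)/(114.6194−51.1252) = -0.5557. V = [p*·8.4574 + (1−p*)·43.7387]/1.3 = 9.6778. B = V − Δ·S = 55.4977.
(1,1): S=184.8700. Δ = (V_up−V_dn)/(S_up−S_dn) = (0.4975−8.4574)/(256.9693−114.6194) = -0.0559. V = [p*·0.4975 + (1−p*)·8.4574]/1.3 = 1.0984. B = V − Δ·S = 11.4359.
(0,0): S=133.0000. Δ = (V_up−V_dn)/(S_up−S_dn) = (1.0984−9.6778)/(184.8700−82.4600) = -0.0838. V = [p*·1.0984 + (1−p*)·9.6778]/1.3 = 1.6163. B = V − Δ·S = 12.7585.
Each (Δ,B) replicates both successor values, so the strategy is self-financing and V0 is arbitrage-free.

(0,0): Delta=-0.0838 Bond=12.7585
(1,0): Delta=-0.5557 Bond=55.4977
(1,1): Delta=-0.0559 Bond=11.4359
(2,0): Delta=-1.0000 Bond=94.8639
(2,1): Delta=-0.5294 Bond=69.1404
(2,2): Delta=-0.0280 Bond=7.6834
(3,0): Delta=-1.0000 Bond=123.3231
(3,1): Delta=-1.0000 Bond=123.3231
(3,2): Delta=-0.5017 Bond=85.4565
(3,3): Delta=0.0000 Bond=0.0000
V0=1.6163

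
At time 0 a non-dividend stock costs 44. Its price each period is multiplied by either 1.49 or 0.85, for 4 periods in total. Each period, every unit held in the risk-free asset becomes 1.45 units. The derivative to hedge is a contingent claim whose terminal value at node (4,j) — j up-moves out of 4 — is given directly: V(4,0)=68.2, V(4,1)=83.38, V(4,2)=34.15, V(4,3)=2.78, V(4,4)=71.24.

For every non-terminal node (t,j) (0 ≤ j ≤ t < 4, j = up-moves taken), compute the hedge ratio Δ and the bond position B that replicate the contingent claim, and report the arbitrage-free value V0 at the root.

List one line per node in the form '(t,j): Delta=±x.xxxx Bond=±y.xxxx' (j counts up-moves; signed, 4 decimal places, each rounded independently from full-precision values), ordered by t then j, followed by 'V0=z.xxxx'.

(0,0): Delta=0.5906 Bond=-13.2311
(1,0): Delta=-0.6613 Bond=27.6366
(1,1): Delta=0.6382 Bond=-22.3066
(2,0): Delta=-1.5323 Bond=67.7614
(2,1): Delta=-0.6282 Bond=38.2272
(2,2): Delta=0.6864 Bond=-37.0493
(3,0): Delta=0.8778 Bond=33.1304
(3,1): Delta=-1.6240 Bond=102.5956
(3,2): Delta=-0.5903 Bond=52.2850
(3,3): Delta=0.7349 Bond=-60.7886
V0=12.7553

Risk-neutral probability p* = (R−d)/(u−d) = (1.45−0.85)/(1.49−0.85) = 0.9375.
Payoff layer (t=4): V(4,0)=68.2000, V(4,1)=83.3800, V(4,2)=34.1500, V(4,3)=2.7800, V(4,4)=71.2400
  t=3,j=0: stock 27.0215 → up 40.2620 (V=83.3800), down 22.9683 (V=68.2000). Price 56.8491; hedge Δ=0.8778, bond B=33.1304.
  t=3,j=1: stock 47.3671 → up 70.5770 (V=34.1500), down 40.2620 (V=83.3800). Price 25.6737; hedge Δ=-1.6240, bond B=102.5956.
  t=3,j=2: stock 83.0317 → up 123.7173 (V=2.7800), down 70.5770 (V=34.1500). Price 3.2694; hedge Δ=-0.5903, bond B=52.2850.
  t=3,j=3: stock 145.5498 → up 216.8691 (V=71.2400), down 123.7173 (V=2.7800). Price 46.1802; hedge Δ=0.7349, bond B=-60.7886.
  t=2,j=0: stock 31.7900 → up 47.3671 (V=25.6737), down 27.0215 (V=56.8491). Price 19.0498; hedge Δ=-1.5323, bond B=67.7614.
  t=2,j=1: stock 55.7260 → up 83.0317 (V=3.2694), down 47.3671 (V=25.6737). Price 3.2205; hedge Δ=-0.6282, bond B=38.2272.
  t=2,j=2: stock 97.6844 → up 145.5498 (V=46.1802), down 83.0317 (V=3.2694). Price 29.9988; hedge Δ=0.6864, bond B=-37.0493.
  t=1,j=0: stock 37.4000 → up 55.7260 (V=3.2205), down 31.7900 (V=19.0498). Price 2.9033; hedge Δ=-0.6613, bond B=27.6366.
  t=1,j=1: stock 65.5600 → up 97.6844 (V=29.9988), down 55.7260 (V=3.2205). Price 19.5346; hedge Δ=0.6382, bond B=-22.3066.
  t=0,j=0: stock 44.0000 → up 65.5600 (V=19.5346), down 37.4000 (V=2.9033). Price 12.7553; hedge Δ=0.5906, bond B=-13.2311.
Each (Δ,B) replicates both successor values, so the strategy is self-financing and V0 is arbitrage-free.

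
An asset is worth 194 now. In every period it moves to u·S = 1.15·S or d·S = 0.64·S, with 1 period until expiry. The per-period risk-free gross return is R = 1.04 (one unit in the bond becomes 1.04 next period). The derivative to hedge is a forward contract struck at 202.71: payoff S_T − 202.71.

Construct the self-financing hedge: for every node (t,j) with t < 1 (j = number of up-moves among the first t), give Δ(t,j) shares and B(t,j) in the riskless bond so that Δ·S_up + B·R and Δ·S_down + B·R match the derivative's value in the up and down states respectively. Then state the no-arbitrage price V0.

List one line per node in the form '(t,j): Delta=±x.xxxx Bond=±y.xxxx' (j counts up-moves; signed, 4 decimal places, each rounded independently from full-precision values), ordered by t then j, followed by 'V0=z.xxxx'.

Under the risk-neutral measure, an up-move has probability p* = (R−d)/(u−d) = 0.7843 and values discount at R = 1.04.
Payoff layer (t=1): V(1,0)=-78.5500, V(1,1)=20.3900
(0,0): S=194.0000. Δ = (V_up−V_dn)/(S_up−S_dn) = (20.3900−-78.5500)/(223.1000−124.1600) = 1.0000. V = [p*·20.3900 + (1−p*)·-78.5500]/1.04 = -0.9135. B = V − Δ·S = -194.9135.
Root portfolio cost Δ·194+B reproduces V0=-0.9135.

(0,0): Delta=1.0000 Bond=-194.9135
V0=-0.9135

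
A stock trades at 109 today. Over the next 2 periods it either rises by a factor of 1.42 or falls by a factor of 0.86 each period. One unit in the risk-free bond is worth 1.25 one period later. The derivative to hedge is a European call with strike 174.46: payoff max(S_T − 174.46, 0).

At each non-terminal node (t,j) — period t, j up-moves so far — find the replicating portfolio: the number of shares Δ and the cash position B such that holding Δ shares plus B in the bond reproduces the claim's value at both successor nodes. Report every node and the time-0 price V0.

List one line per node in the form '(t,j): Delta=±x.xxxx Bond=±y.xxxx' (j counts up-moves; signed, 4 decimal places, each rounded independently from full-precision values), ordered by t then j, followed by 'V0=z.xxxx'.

Risk-neutral probability p* = (R−d)/(u−d) = (1.25−0.86)/(1.42−0.86) = 0.6964.
At expiry t=2: V(2,0)=0.0000, V(2,1)=0.0000, V(2,2)=45.3276
  t=1,j=0: stock 93.7400 → up 133.1108 (V=0.0000), down 80.6164 (V=0.0000). Price 0.0000; hedge Δ=0.0000, bond B=0.0000.
  t=1,j=1: stock 154.7800 → up 219.7876 (V=45.3276), down 133.1108 (V=0.0000). Price 25.2539; hedge Δ=0.5229, bond B=-55.6882.
  t=0,j=0: stock 109.0000 → up 154.7800 (V=25.2539), down 93.7400 (V=0.0000). Price 14.0701; hedge Δ=0.4137, bond B=-31.0263.
Self-financing check: at every node Δ·S+B equals the discounted successor values.

(0,0): Delta=0.4137 Bond=-31.0263
(1,0): Delta=0.0000 Bond=0.0000
(1,1): Delta=0.5229 Bond=-55.6882
V0=14.0701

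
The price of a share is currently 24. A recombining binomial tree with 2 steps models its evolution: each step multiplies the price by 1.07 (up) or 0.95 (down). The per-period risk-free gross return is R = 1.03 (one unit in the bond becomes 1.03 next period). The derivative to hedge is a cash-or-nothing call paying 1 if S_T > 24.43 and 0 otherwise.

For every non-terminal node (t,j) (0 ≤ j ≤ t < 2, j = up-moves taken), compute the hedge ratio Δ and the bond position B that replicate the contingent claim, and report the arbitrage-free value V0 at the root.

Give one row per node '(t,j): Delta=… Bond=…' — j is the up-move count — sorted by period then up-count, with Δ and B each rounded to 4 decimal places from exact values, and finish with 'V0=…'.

Since d<R<u, set p* = (R−d)/(u−d) = 0.6667; price each node as the discounted p*-expectation of its children.
Terminal payoffs: V(2,0)=0.0000, V(2,1)=0.0000, V(2,2)=1.0000
  t=1,j=0: stock 22.8000 → up 24.3960 (V=0.0000), down 21.6600 (V=0.0000). Price 0.0000; hedge Δ=0.0000, bond B=0.0000.
  t=1,j=1: stock 25.6800 → up 27.4776 (V=1.0000), down 24.3960 (V=0.0000). Price 0.6472; hedge Δ=0.3245, bond B=-7.6861.
  t=0,j=0: stock 24.0000 → up 25.6800 (V=0.6472), down 22.8000 (V=0.0000). Price 0.4189; hedge Δ=0.2247, bond B=-4.9748.
The time-0 hedge costs 0.4189, which is the no-arbitrage price.

(0,0): Delta=0.2247 Bond=-4.9748
(1,0): Delta=0.0000 Bond=0.0000
(1,1): Delta=0.3245 Bond=-7.6861
V0=0.4189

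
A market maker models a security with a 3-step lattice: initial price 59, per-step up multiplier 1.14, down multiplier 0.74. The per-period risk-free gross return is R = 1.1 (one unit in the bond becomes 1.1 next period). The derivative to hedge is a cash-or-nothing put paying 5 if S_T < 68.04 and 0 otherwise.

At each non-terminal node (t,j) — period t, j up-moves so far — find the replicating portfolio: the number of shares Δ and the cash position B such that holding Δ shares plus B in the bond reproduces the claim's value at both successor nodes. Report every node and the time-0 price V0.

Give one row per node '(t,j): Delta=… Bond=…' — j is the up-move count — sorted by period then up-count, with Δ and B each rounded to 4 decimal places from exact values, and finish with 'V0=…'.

Under the risk-neutral measure, an up-move has probability p* = (R−d)/(u−d) = 0.9000 and values discount at R = 1.1.
Terminal values V(3,·): V(3,0)=5.0000, V(3,1)=5.0000, V(3,2)=5.0000, V(3,3)=0.0000
(2,0): S=32.3084. Δ = (V_up−V_dn)/(S_up−S_dn) = (5.0000−5.0000)/(36.8316−23.9082) = 0.0000. V = [p*·5.0000 + (1−p*)·5.0000]/1.1 = 4.5455. B = V − Δ·S = 4.5455.
(2,1): S=49.7724. Δ = (V_up−V_dn)/(S_up−S_dn) = (5.0000−5.0000)/(56.7405−36.8316) = 0.0000. V = [p*·5.0000 + (1−p*)·5.0000]/1.1 = 4.5455. B = V − Δ·S = 4.5455.
(2,2): S=76.6764. Δ = (V_up−V_dn)/(S_up−S_dn) = (0.0000−5.0000)/(87.4111−56.7405) = -0.1630. V = [p*·0.0000 + (1−p*)·5.0000]/1.1 = 0.4545. B = V − Δ·S = 12.9545.
(1,0): S=43.6600. Δ = (V_up−V_dn)/(S_up−S_dn) = (4.5455−4.5455)/(49.7724−32.3084) = 0.0000. V = [p*·4.5455 + (1−p*)·4.5455]/1.1 = 4.1322. B = V − Δ·S = 4.1322.
(1,1): S=67.2600. Δ = (V_up−V_dn)/(S_up−S_dn) = (0.4545−4.5455)/(76.6764−49.7724) = -0.1521. V = [p*·0.4545 + (1−p*)·4.5455]/1.1 = 0.7851. B = V − Δ·S = 11.0124.
(0,0): S=59.0000. Δ = (V_up−V_dn)/(S_up−S_dn) = (0.7851−4.1322)/(67.2600−43.6600) = -0.1418. V = [p*·0.7851 + (1−p*)·4.1322]/1.1 = 1.0180. B = V − Δ·S = 9.3858.
Each (Δ,B) replicates both successor values, so the strategy is self-financing and V0 is arbitrage-free.

(0,0): Delta=-0.1418 Bond=9.3858
(1,0): Delta=0.0000 Bond=4.1322
(1,1): Delta=-0.1521 Bond=11.0124
(2,0): Delta=0.0000 Bond=4.5455
(2,1): Delta=0.0000 Bond=4.5455
(2,2): Delta=-0.1630 Bond=12.9545
V0=1.0180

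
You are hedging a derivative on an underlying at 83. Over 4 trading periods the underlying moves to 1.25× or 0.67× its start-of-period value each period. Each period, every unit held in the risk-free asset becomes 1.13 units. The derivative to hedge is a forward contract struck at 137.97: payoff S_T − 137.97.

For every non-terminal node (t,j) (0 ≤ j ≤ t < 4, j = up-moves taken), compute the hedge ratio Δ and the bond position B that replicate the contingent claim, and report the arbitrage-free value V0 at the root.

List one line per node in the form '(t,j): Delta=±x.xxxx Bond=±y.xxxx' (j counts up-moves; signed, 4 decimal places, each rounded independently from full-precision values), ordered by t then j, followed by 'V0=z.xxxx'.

(0,0): Delta=1.0000 Bond=-84.6196
(1,0): Delta=1.0000 Bond=-95.6201
(1,1): Delta=1.0000 Bond=-95.6201
(2,0): Delta=1.0000 Bond=-108.0507
(2,1): Delta=1.0000 Bond=-108.0507
(2,2): Delta=1.0000 Bond=-108.0507
(3,0): Delta=1.0000 Bond=-122.0973
(3,1): Delta=1.0000 Bond=-122.0973
(3,2): Delta=1.0000 Bond=-122.0973
(3,3): Delta=1.0000 Bond=-122.0973
V0=-1.6196

Under the risk-neutral measure, an up-move has probability p* = (R−d)/(u−d) = 0.7931 and values discount at R = 1.13.
At expiry t=4: V(4,0)=-121.2446, V(4,1)=-106.7658, V(4,2)=-79.7533, V(4,3)=-29.3567, V(4,4)=64.6667
(3,0): S=24.9633. Δ = (V_up−V_dn)/(S_up−S_dn) = (-106.7658−-121.2446)/(31.2042−16.7254) = 1.0000. V = [p*·-106.7658 + (1−p*)·-121.2446]/1.13 = -97.1340. B = V − Δ·S = -122.0973.
(3,1): S=46.5734. Δ = (V_up−V_dn)/(S_up−S_dn) = (-79.7533−-106.7658)/(58.2167−31.2042) = 1.0000. V = [p*·-79.7533 + (1−p*)·-106.7658]/1.13 = -75.5240. B = V − Δ·S = -122.0973.
(3,2): S=86.8906. Δ = (V_up−V_dn)/(S_up−S_dn) = (-29.3567−-79.7533)/(108.6133−58.2167) = 1.0000. V = [p*·-29.3567 + (1−p*)·-79.7533]/1.13 = -35.2067. B = V − Δ·S = -122.0973.
(3,3): S=162.1094. Δ = (V_up−V_dn)/(S_up−S_dn) = (64.6667−-29.3567)/(202.6367−108.6133) = 1.0000. V = [p*·64.6667 + (1−p*)·-29.3567]/1.13 = 40.0120. B = V − Δ·S = -122.0973.
(2,0): S=37.2587. Δ = (V_up−V_dn)/(S_up−S_dn) = (-75.5240−-97.1340)/(46.5734−24.9633) = 1.0000. V = [p*·-75.5240 + (1−p*)·-97.1340]/1.13 = -70.7920. B = V − Δ·S = -108.0507.
(2,1): S=69.5125. Δ = (V_up−V_dn)/(S_up−S_dn) = (-35.2067−-75.5240)/(86.8906−46.5734) = 1.0000. V = [p*·-35.2067 + (1−p*)·-75.5240]/1.13 = -38.5382. B = V − Δ·S = -108.0507.
(2,2): S=129.6875. Δ = (V_up−V_dn)/(S_up−S_dn) = (40.0120−-35.2067)/(162.1094−86.8906) = 1.0000. V = [p*·40.0120 + (1−p*)·-35.2067]/1.13 = 21.6368. B = V − Δ·S = -108.0507.
(1,0): S=55.6100. Δ = (V_up−V_dn)/(S_up−S_dn) = (-38.5382−-70.7920)/(69.5125−37.2587) = 1.0000. V = [p*·-38.5382 + (1−p*)·-70.7920]/1.13 = -40.0101. B = V − Δ·S = -95.6201.
(1,1): S=103.7500. Δ = (V_up−V_dn)/(S_up−S_dn) = (21.6368−-38.5382)/(129.6875−69.5125) = 1.0000. V = [p*·21.6368 + (1−p*)·-38.5382]/1.13 = 8.1299. B = V − Δ·S = -95.6201.
(0,0): S=83.0000. Δ = (V_up−V_dn)/(S_up−S_dn) = (8.1299−-40.0101)/(103.7500−55.6100) = 1.0000. V = [p*·8.1299 + (1−p*)·-40.0101]/1.13 = -1.6196. B = V − Δ·S = -84.6196.
Self-financing check: at every node Δ·S+B equals the discounted successor values.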